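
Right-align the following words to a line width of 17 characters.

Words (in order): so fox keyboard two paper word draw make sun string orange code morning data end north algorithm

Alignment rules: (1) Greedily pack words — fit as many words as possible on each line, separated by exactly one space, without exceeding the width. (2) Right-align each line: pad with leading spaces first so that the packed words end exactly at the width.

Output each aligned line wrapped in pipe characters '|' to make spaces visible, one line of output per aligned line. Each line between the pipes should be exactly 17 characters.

Line 1: ['so', 'fox', 'keyboard'] (min_width=15, slack=2)
Line 2: ['two', 'paper', 'word'] (min_width=14, slack=3)
Line 3: ['draw', 'make', 'sun'] (min_width=13, slack=4)
Line 4: ['string', 'orange'] (min_width=13, slack=4)
Line 5: ['code', 'morning', 'data'] (min_width=17, slack=0)
Line 6: ['end', 'north'] (min_width=9, slack=8)
Line 7: ['algorithm'] (min_width=9, slack=8)

Answer: |  so fox keyboard|
|   two paper word|
|    draw make sun|
|    string orange|
|code morning data|
|        end north|
|        algorithm|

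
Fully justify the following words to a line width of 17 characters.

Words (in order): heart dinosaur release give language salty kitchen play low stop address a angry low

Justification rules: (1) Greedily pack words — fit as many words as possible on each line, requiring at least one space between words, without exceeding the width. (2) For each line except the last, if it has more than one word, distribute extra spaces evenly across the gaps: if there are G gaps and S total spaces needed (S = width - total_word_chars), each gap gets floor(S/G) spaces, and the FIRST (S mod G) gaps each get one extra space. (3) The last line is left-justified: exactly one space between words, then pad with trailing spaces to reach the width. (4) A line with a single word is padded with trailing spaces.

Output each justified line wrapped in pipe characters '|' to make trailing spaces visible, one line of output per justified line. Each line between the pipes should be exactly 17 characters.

Answer: |heart    dinosaur|
|release      give|
|language    salty|
|kitchen  play low|
|stop   address  a|
|angry low        |

Derivation:
Line 1: ['heart', 'dinosaur'] (min_width=14, slack=3)
Line 2: ['release', 'give'] (min_width=12, slack=5)
Line 3: ['language', 'salty'] (min_width=14, slack=3)
Line 4: ['kitchen', 'play', 'low'] (min_width=16, slack=1)
Line 5: ['stop', 'address', 'a'] (min_width=14, slack=3)
Line 6: ['angry', 'low'] (min_width=9, slack=8)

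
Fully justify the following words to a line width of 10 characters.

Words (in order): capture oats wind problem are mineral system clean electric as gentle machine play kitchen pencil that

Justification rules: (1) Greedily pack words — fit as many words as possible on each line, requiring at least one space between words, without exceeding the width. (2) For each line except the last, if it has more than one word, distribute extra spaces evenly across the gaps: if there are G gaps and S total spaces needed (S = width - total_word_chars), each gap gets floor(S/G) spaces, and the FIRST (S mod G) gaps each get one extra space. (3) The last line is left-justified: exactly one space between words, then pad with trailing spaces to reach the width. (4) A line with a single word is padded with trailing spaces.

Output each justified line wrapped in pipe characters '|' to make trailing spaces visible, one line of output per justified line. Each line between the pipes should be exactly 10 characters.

Answer: |capture   |
|oats  wind|
|problem   |
|are       |
|mineral   |
|system    |
|clean     |
|electric  |
|as  gentle|
|machine   |
|play      |
|kitchen   |
|pencil    |
|that      |

Derivation:
Line 1: ['capture'] (min_width=7, slack=3)
Line 2: ['oats', 'wind'] (min_width=9, slack=1)
Line 3: ['problem'] (min_width=7, slack=3)
Line 4: ['are'] (min_width=3, slack=7)
Line 5: ['mineral'] (min_width=7, slack=3)
Line 6: ['system'] (min_width=6, slack=4)
Line 7: ['clean'] (min_width=5, slack=5)
Line 8: ['electric'] (min_width=8, slack=2)
Line 9: ['as', 'gentle'] (min_width=9, slack=1)
Line 10: ['machine'] (min_width=7, slack=3)
Line 11: ['play'] (min_width=4, slack=6)
Line 12: ['kitchen'] (min_width=7, slack=3)
Line 13: ['pencil'] (min_width=6, slack=4)
Line 14: ['that'] (min_width=4, slack=6)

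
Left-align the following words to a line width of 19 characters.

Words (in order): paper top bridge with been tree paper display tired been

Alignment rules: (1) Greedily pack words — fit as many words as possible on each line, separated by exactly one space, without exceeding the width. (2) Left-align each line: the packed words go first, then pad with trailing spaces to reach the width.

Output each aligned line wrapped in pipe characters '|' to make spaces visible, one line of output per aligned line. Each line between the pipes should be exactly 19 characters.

Answer: |paper top bridge   |
|with been tree     |
|paper display tired|
|been               |

Derivation:
Line 1: ['paper', 'top', 'bridge'] (min_width=16, slack=3)
Line 2: ['with', 'been', 'tree'] (min_width=14, slack=5)
Line 3: ['paper', 'display', 'tired'] (min_width=19, slack=0)
Line 4: ['been'] (min_width=4, slack=15)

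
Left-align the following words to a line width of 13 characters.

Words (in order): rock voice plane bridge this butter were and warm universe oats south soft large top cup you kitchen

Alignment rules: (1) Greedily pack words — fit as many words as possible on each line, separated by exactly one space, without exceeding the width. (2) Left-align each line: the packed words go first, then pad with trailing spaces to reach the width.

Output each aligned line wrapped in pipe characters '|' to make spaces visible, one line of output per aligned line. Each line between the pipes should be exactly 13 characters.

Line 1: ['rock', 'voice'] (min_width=10, slack=3)
Line 2: ['plane', 'bridge'] (min_width=12, slack=1)
Line 3: ['this', 'butter'] (min_width=11, slack=2)
Line 4: ['were', 'and', 'warm'] (min_width=13, slack=0)
Line 5: ['universe', 'oats'] (min_width=13, slack=0)
Line 6: ['south', 'soft'] (min_width=10, slack=3)
Line 7: ['large', 'top', 'cup'] (min_width=13, slack=0)
Line 8: ['you', 'kitchen'] (min_width=11, slack=2)

Answer: |rock voice   |
|plane bridge |
|this butter  |
|were and warm|
|universe oats|
|south soft   |
|large top cup|
|you kitchen  |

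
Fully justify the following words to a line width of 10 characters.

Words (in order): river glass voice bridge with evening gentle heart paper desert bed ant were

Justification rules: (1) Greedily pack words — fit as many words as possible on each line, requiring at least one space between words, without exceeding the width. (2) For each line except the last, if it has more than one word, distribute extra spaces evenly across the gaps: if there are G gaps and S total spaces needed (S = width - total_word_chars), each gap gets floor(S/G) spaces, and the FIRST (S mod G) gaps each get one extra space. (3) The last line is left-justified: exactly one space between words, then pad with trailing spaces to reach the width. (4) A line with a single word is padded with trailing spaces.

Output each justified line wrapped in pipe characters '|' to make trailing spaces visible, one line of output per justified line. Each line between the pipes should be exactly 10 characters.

Answer: |river     |
|glass     |
|voice     |
|bridge    |
|with      |
|evening   |
|gentle    |
|heart     |
|paper     |
|desert bed|
|ant were  |

Derivation:
Line 1: ['river'] (min_width=5, slack=5)
Line 2: ['glass'] (min_width=5, slack=5)
Line 3: ['voice'] (min_width=5, slack=5)
Line 4: ['bridge'] (min_width=6, slack=4)
Line 5: ['with'] (min_width=4, slack=6)
Line 6: ['evening'] (min_width=7, slack=3)
Line 7: ['gentle'] (min_width=6, slack=4)
Line 8: ['heart'] (min_width=5, slack=5)
Line 9: ['paper'] (min_width=5, slack=5)
Line 10: ['desert', 'bed'] (min_width=10, slack=0)
Line 11: ['ant', 'were'] (min_width=8, slack=2)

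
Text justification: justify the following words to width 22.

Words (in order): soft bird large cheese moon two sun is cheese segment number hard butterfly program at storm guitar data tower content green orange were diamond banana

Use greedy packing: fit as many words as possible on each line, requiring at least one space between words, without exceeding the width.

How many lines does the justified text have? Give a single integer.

Answer: 8

Derivation:
Line 1: ['soft', 'bird', 'large', 'cheese'] (min_width=22, slack=0)
Line 2: ['moon', 'two', 'sun', 'is', 'cheese'] (min_width=22, slack=0)
Line 3: ['segment', 'number', 'hard'] (min_width=19, slack=3)
Line 4: ['butterfly', 'program', 'at'] (min_width=20, slack=2)
Line 5: ['storm', 'guitar', 'data'] (min_width=17, slack=5)
Line 6: ['tower', 'content', 'green'] (min_width=19, slack=3)
Line 7: ['orange', 'were', 'diamond'] (min_width=19, slack=3)
Line 8: ['banana'] (min_width=6, slack=16)
Total lines: 8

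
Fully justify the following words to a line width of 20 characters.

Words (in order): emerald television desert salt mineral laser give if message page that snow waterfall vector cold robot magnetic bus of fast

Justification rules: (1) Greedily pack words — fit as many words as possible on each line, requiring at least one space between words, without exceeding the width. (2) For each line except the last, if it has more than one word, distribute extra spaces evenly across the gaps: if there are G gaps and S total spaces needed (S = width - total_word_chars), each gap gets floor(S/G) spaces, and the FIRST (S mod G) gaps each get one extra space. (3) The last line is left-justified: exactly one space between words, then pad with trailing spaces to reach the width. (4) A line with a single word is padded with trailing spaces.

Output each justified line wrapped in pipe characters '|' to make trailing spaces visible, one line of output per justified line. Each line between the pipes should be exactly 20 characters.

Answer: |emerald   television|
|desert  salt mineral|
|laser     give    if|
|message   page  that|
|snow       waterfall|
|vector   cold  robot|
|magnetic bus of fast|

Derivation:
Line 1: ['emerald', 'television'] (min_width=18, slack=2)
Line 2: ['desert', 'salt', 'mineral'] (min_width=19, slack=1)
Line 3: ['laser', 'give', 'if'] (min_width=13, slack=7)
Line 4: ['message', 'page', 'that'] (min_width=17, slack=3)
Line 5: ['snow', 'waterfall'] (min_width=14, slack=6)
Line 6: ['vector', 'cold', 'robot'] (min_width=17, slack=3)
Line 7: ['magnetic', 'bus', 'of', 'fast'] (min_width=20, slack=0)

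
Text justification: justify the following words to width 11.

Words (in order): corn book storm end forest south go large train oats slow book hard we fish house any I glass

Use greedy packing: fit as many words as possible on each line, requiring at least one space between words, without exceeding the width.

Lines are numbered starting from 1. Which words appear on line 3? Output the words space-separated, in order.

Line 1: ['corn', 'book'] (min_width=9, slack=2)
Line 2: ['storm', 'end'] (min_width=9, slack=2)
Line 3: ['forest'] (min_width=6, slack=5)
Line 4: ['south', 'go'] (min_width=8, slack=3)
Line 5: ['large', 'train'] (min_width=11, slack=0)
Line 6: ['oats', 'slow'] (min_width=9, slack=2)
Line 7: ['book', 'hard'] (min_width=9, slack=2)
Line 8: ['we', 'fish'] (min_width=7, slack=4)
Line 9: ['house', 'any', 'I'] (min_width=11, slack=0)
Line 10: ['glass'] (min_width=5, slack=6)

Answer: forest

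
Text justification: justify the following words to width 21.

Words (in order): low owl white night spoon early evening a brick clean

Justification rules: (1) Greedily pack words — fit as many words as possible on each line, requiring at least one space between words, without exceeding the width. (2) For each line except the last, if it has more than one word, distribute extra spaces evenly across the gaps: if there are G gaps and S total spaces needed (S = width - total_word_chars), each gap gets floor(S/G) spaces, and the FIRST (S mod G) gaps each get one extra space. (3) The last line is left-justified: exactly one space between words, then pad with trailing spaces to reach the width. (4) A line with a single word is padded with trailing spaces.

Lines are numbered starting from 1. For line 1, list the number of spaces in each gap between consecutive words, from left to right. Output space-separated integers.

Answer: 2 2 1

Derivation:
Line 1: ['low', 'owl', 'white', 'night'] (min_width=19, slack=2)
Line 2: ['spoon', 'early', 'evening', 'a'] (min_width=21, slack=0)
Line 3: ['brick', 'clean'] (min_width=11, slack=10)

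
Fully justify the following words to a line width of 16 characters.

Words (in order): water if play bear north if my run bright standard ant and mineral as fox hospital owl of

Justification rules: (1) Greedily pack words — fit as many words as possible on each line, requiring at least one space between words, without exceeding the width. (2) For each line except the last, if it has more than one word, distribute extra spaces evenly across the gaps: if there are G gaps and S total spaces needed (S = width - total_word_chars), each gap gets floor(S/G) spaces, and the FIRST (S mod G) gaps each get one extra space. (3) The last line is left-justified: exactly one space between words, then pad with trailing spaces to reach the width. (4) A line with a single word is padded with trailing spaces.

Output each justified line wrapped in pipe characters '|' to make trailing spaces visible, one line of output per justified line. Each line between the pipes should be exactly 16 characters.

Answer: |water   if  play|
|bear north if my|
|run       bright|
|standard ant and|
|mineral  as  fox|
|hospital owl of |

Derivation:
Line 1: ['water', 'if', 'play'] (min_width=13, slack=3)
Line 2: ['bear', 'north', 'if', 'my'] (min_width=16, slack=0)
Line 3: ['run', 'bright'] (min_width=10, slack=6)
Line 4: ['standard', 'ant', 'and'] (min_width=16, slack=0)
Line 5: ['mineral', 'as', 'fox'] (min_width=14, slack=2)
Line 6: ['hospital', 'owl', 'of'] (min_width=15, slack=1)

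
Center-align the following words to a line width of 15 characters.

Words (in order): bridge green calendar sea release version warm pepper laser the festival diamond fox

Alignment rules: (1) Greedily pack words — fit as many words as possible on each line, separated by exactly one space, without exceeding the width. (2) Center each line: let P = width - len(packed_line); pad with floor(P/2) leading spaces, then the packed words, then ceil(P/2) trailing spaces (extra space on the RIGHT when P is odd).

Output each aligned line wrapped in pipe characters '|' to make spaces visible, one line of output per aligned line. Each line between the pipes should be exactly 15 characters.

Answer: | bridge green  |
| calendar sea  |
|release version|
|  warm pepper  |
|   laser the   |
|   festival    |
|  diamond fox  |

Derivation:
Line 1: ['bridge', 'green'] (min_width=12, slack=3)
Line 2: ['calendar', 'sea'] (min_width=12, slack=3)
Line 3: ['release', 'version'] (min_width=15, slack=0)
Line 4: ['warm', 'pepper'] (min_width=11, slack=4)
Line 5: ['laser', 'the'] (min_width=9, slack=6)
Line 6: ['festival'] (min_width=8, slack=7)
Line 7: ['diamond', 'fox'] (min_width=11, slack=4)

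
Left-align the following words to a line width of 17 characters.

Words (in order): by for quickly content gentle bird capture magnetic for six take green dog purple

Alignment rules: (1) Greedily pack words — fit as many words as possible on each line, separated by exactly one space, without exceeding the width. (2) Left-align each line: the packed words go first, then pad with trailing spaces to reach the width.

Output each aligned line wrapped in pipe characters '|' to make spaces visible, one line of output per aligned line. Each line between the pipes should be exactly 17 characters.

Answer: |by for quickly   |
|content gentle   |
|bird capture     |
|magnetic for six |
|take green dog   |
|purple           |

Derivation:
Line 1: ['by', 'for', 'quickly'] (min_width=14, slack=3)
Line 2: ['content', 'gentle'] (min_width=14, slack=3)
Line 3: ['bird', 'capture'] (min_width=12, slack=5)
Line 4: ['magnetic', 'for', 'six'] (min_width=16, slack=1)
Line 5: ['take', 'green', 'dog'] (min_width=14, slack=3)
Line 6: ['purple'] (min_width=6, slack=11)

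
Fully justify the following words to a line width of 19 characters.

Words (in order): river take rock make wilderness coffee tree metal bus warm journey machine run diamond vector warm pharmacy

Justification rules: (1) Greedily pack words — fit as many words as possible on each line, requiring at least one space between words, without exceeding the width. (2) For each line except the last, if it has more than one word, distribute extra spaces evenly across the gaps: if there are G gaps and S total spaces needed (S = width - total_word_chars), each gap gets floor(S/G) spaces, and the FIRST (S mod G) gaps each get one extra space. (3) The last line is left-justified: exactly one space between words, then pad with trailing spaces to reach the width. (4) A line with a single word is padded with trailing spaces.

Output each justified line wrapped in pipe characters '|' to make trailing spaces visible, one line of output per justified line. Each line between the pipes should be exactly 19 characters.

Answer: |river   take   rock|
|make     wilderness|
|coffee  tree  metal|
|bus   warm  journey|
|machine run diamond|
|vector         warm|
|pharmacy           |

Derivation:
Line 1: ['river', 'take', 'rock'] (min_width=15, slack=4)
Line 2: ['make', 'wilderness'] (min_width=15, slack=4)
Line 3: ['coffee', 'tree', 'metal'] (min_width=17, slack=2)
Line 4: ['bus', 'warm', 'journey'] (min_width=16, slack=3)
Line 5: ['machine', 'run', 'diamond'] (min_width=19, slack=0)
Line 6: ['vector', 'warm'] (min_width=11, slack=8)
Line 7: ['pharmacy'] (min_width=8, slack=11)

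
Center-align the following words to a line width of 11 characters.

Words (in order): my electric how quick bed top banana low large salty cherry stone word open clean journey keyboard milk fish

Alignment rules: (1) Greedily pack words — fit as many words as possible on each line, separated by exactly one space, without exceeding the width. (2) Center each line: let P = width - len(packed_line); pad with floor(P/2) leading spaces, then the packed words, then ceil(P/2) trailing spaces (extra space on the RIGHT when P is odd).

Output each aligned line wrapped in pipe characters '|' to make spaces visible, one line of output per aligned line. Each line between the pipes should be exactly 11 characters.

Line 1: ['my', 'electric'] (min_width=11, slack=0)
Line 2: ['how', 'quick'] (min_width=9, slack=2)
Line 3: ['bed', 'top'] (min_width=7, slack=4)
Line 4: ['banana', 'low'] (min_width=10, slack=1)
Line 5: ['large', 'salty'] (min_width=11, slack=0)
Line 6: ['cherry'] (min_width=6, slack=5)
Line 7: ['stone', 'word'] (min_width=10, slack=1)
Line 8: ['open', 'clean'] (min_width=10, slack=1)
Line 9: ['journey'] (min_width=7, slack=4)
Line 10: ['keyboard'] (min_width=8, slack=3)
Line 11: ['milk', 'fish'] (min_width=9, slack=2)

Answer: |my electric|
| how quick |
|  bed top  |
|banana low |
|large salty|
|  cherry   |
|stone word |
|open clean |
|  journey  |
| keyboard  |
| milk fish |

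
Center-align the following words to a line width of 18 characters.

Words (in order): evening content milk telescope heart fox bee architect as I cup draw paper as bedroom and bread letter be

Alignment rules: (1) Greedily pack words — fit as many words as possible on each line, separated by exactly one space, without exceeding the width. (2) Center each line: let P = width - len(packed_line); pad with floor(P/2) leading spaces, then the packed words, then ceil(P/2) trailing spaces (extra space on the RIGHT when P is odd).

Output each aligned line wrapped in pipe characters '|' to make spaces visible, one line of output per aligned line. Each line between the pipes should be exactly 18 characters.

Line 1: ['evening', 'content'] (min_width=15, slack=3)
Line 2: ['milk', 'telescope'] (min_width=14, slack=4)
Line 3: ['heart', 'fox', 'bee'] (min_width=13, slack=5)
Line 4: ['architect', 'as', 'I', 'cup'] (min_width=18, slack=0)
Line 5: ['draw', 'paper', 'as'] (min_width=13, slack=5)
Line 6: ['bedroom', 'and', 'bread'] (min_width=17, slack=1)
Line 7: ['letter', 'be'] (min_width=9, slack=9)

Answer: | evening content  |
|  milk telescope  |
|  heart fox bee   |
|architect as I cup|
|  draw paper as   |
|bedroom and bread |
|    letter be     |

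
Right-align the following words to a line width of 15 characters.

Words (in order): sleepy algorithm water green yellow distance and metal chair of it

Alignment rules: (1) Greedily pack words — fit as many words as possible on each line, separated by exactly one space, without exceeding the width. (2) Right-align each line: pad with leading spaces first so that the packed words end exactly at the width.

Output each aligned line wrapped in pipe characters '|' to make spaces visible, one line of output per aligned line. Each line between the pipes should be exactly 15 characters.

Answer: |         sleepy|
|algorithm water|
|   green yellow|
|   distance and|
| metal chair of|
|             it|

Derivation:
Line 1: ['sleepy'] (min_width=6, slack=9)
Line 2: ['algorithm', 'water'] (min_width=15, slack=0)
Line 3: ['green', 'yellow'] (min_width=12, slack=3)
Line 4: ['distance', 'and'] (min_width=12, slack=3)
Line 5: ['metal', 'chair', 'of'] (min_width=14, slack=1)
Line 6: ['it'] (min_width=2, slack=13)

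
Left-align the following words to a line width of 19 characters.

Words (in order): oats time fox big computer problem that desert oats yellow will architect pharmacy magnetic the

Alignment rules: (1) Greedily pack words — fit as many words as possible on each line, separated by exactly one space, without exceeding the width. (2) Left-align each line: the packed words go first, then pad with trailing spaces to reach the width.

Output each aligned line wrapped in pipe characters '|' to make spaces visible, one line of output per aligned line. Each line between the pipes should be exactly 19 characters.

Line 1: ['oats', 'time', 'fox', 'big'] (min_width=17, slack=2)
Line 2: ['computer', 'problem'] (min_width=16, slack=3)
Line 3: ['that', 'desert', 'oats'] (min_width=16, slack=3)
Line 4: ['yellow', 'will'] (min_width=11, slack=8)
Line 5: ['architect', 'pharmacy'] (min_width=18, slack=1)
Line 6: ['magnetic', 'the'] (min_width=12, slack=7)

Answer: |oats time fox big  |
|computer problem   |
|that desert oats   |
|yellow will        |
|architect pharmacy |
|magnetic the       |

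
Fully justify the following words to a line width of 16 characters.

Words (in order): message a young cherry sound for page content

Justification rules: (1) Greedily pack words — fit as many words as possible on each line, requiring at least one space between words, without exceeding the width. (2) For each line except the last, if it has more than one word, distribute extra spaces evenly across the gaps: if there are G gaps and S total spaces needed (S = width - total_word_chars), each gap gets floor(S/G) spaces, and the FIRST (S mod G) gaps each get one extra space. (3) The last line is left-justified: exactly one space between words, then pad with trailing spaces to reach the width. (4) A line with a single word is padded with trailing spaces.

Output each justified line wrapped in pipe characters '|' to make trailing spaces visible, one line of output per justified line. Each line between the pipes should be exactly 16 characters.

Line 1: ['message', 'a', 'young'] (min_width=15, slack=1)
Line 2: ['cherry', 'sound', 'for'] (min_width=16, slack=0)
Line 3: ['page', 'content'] (min_width=12, slack=4)

Answer: |message  a young|
|cherry sound for|
|page content    |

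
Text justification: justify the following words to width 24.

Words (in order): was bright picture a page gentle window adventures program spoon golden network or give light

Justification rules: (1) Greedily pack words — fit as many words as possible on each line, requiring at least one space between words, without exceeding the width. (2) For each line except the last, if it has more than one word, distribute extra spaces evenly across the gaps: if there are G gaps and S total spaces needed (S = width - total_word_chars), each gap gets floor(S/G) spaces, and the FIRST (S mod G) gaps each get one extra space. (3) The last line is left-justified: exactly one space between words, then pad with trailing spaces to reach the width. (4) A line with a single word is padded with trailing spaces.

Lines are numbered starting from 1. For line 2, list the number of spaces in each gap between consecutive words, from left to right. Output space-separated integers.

Answer: 4 4

Derivation:
Line 1: ['was', 'bright', 'picture', 'a'] (min_width=20, slack=4)
Line 2: ['page', 'gentle', 'window'] (min_width=18, slack=6)
Line 3: ['adventures', 'program', 'spoon'] (min_width=24, slack=0)
Line 4: ['golden', 'network', 'or', 'give'] (min_width=22, slack=2)
Line 5: ['light'] (min_width=5, slack=19)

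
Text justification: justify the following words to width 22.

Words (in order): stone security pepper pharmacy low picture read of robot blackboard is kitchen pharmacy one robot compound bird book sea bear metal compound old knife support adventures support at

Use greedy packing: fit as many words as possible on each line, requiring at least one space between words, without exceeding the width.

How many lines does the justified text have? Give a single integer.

Line 1: ['stone', 'security', 'pepper'] (min_width=21, slack=1)
Line 2: ['pharmacy', 'low', 'picture'] (min_width=20, slack=2)
Line 3: ['read', 'of', 'robot'] (min_width=13, slack=9)
Line 4: ['blackboard', 'is', 'kitchen'] (min_width=21, slack=1)
Line 5: ['pharmacy', 'one', 'robot'] (min_width=18, slack=4)
Line 6: ['compound', 'bird', 'book', 'sea'] (min_width=22, slack=0)
Line 7: ['bear', 'metal', 'compound'] (min_width=19, slack=3)
Line 8: ['old', 'knife', 'support'] (min_width=17, slack=5)
Line 9: ['adventures', 'support', 'at'] (min_width=21, slack=1)
Total lines: 9

Answer: 9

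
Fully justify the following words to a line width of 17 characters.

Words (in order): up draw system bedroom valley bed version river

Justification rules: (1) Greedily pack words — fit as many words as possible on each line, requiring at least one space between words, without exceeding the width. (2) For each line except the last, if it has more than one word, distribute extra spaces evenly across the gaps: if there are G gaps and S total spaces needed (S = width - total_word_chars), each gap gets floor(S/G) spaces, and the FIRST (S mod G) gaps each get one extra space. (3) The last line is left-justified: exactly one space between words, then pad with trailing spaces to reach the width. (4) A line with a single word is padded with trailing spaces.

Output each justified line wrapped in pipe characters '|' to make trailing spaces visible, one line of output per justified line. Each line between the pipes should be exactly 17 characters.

Answer: |up   draw  system|
|bedroom    valley|
|bed version river|

Derivation:
Line 1: ['up', 'draw', 'system'] (min_width=14, slack=3)
Line 2: ['bedroom', 'valley'] (min_width=14, slack=3)
Line 3: ['bed', 'version', 'river'] (min_width=17, slack=0)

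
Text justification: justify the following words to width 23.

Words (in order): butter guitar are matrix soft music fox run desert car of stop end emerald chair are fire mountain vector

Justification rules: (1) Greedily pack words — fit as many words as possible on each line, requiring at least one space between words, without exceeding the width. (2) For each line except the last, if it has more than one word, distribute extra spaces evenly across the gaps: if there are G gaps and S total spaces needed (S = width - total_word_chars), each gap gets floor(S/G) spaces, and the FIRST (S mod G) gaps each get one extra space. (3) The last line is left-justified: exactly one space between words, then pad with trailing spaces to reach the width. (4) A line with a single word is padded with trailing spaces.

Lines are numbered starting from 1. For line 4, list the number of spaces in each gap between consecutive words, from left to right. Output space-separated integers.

Line 1: ['butter', 'guitar', 'are'] (min_width=17, slack=6)
Line 2: ['matrix', 'soft', 'music', 'fox'] (min_width=21, slack=2)
Line 3: ['run', 'desert', 'car', 'of', 'stop'] (min_width=22, slack=1)
Line 4: ['end', 'emerald', 'chair', 'are'] (min_width=21, slack=2)
Line 5: ['fire', 'mountain', 'vector'] (min_width=20, slack=3)

Answer: 2 2 1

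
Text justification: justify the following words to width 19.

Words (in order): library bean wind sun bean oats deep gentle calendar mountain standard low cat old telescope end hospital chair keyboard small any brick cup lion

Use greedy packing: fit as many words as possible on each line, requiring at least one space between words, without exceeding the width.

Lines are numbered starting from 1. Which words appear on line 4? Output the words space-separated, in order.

Answer: mountain standard

Derivation:
Line 1: ['library', 'bean', 'wind'] (min_width=17, slack=2)
Line 2: ['sun', 'bean', 'oats', 'deep'] (min_width=18, slack=1)
Line 3: ['gentle', 'calendar'] (min_width=15, slack=4)
Line 4: ['mountain', 'standard'] (min_width=17, slack=2)
Line 5: ['low', 'cat', 'old'] (min_width=11, slack=8)
Line 6: ['telescope', 'end'] (min_width=13, slack=6)
Line 7: ['hospital', 'chair'] (min_width=14, slack=5)
Line 8: ['keyboard', 'small', 'any'] (min_width=18, slack=1)
Line 9: ['brick', 'cup', 'lion'] (min_width=14, slack=5)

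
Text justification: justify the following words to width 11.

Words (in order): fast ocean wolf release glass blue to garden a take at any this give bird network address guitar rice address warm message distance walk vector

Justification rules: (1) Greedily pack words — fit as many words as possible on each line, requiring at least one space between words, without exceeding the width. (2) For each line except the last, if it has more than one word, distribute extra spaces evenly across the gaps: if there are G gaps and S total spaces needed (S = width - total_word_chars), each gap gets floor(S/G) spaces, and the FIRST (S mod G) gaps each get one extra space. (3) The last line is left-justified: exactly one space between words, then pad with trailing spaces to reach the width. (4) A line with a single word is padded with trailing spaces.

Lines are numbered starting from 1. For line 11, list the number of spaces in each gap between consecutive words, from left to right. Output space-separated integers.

Answer: 1

Derivation:
Line 1: ['fast', 'ocean'] (min_width=10, slack=1)
Line 2: ['wolf'] (min_width=4, slack=7)
Line 3: ['release'] (min_width=7, slack=4)
Line 4: ['glass', 'blue'] (min_width=10, slack=1)
Line 5: ['to', 'garden', 'a'] (min_width=11, slack=0)
Line 6: ['take', 'at', 'any'] (min_width=11, slack=0)
Line 7: ['this', 'give'] (min_width=9, slack=2)
Line 8: ['bird'] (min_width=4, slack=7)
Line 9: ['network'] (min_width=7, slack=4)
Line 10: ['address'] (min_width=7, slack=4)
Line 11: ['guitar', 'rice'] (min_width=11, slack=0)
Line 12: ['address'] (min_width=7, slack=4)
Line 13: ['warm'] (min_width=4, slack=7)
Line 14: ['message'] (min_width=7, slack=4)
Line 15: ['distance'] (min_width=8, slack=3)
Line 16: ['walk', 'vector'] (min_width=11, slack=0)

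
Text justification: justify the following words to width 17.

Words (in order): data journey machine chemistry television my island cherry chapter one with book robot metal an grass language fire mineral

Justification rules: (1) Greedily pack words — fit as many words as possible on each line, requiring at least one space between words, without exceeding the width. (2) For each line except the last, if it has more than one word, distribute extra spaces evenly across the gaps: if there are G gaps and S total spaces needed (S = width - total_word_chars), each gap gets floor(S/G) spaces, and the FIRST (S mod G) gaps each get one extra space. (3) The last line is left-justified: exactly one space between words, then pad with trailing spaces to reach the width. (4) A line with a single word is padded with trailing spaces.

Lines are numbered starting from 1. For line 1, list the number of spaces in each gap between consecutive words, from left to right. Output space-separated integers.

Answer: 6

Derivation:
Line 1: ['data', 'journey'] (min_width=12, slack=5)
Line 2: ['machine', 'chemistry'] (min_width=17, slack=0)
Line 3: ['television', 'my'] (min_width=13, slack=4)
Line 4: ['island', 'cherry'] (min_width=13, slack=4)
Line 5: ['chapter', 'one', 'with'] (min_width=16, slack=1)
Line 6: ['book', 'robot', 'metal'] (min_width=16, slack=1)
Line 7: ['an', 'grass', 'language'] (min_width=17, slack=0)
Line 8: ['fire', 'mineral'] (min_width=12, slack=5)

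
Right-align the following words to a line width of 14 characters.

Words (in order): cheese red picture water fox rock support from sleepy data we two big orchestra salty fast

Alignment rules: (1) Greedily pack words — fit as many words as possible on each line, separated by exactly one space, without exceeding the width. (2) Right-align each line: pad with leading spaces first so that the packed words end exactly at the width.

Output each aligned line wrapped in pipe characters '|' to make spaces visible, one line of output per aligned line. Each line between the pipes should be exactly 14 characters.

Line 1: ['cheese', 'red'] (min_width=10, slack=4)
Line 2: ['picture', 'water'] (min_width=13, slack=1)
Line 3: ['fox', 'rock'] (min_width=8, slack=6)
Line 4: ['support', 'from'] (min_width=12, slack=2)
Line 5: ['sleepy', 'data', 'we'] (min_width=14, slack=0)
Line 6: ['two', 'big'] (min_width=7, slack=7)
Line 7: ['orchestra'] (min_width=9, slack=5)
Line 8: ['salty', 'fast'] (min_width=10, slack=4)

Answer: |    cheese red|
| picture water|
|      fox rock|
|  support from|
|sleepy data we|
|       two big|
|     orchestra|
|    salty fast|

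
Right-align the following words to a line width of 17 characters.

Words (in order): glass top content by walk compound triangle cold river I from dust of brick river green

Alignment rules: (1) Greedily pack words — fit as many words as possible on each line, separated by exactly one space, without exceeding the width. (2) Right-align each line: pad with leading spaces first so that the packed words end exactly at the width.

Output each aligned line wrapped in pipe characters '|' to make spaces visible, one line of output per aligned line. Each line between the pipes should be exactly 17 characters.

Answer: |glass top content|
| by walk compound|
|    triangle cold|
|river I from dust|
|   of brick river|
|            green|

Derivation:
Line 1: ['glass', 'top', 'content'] (min_width=17, slack=0)
Line 2: ['by', 'walk', 'compound'] (min_width=16, slack=1)
Line 3: ['triangle', 'cold'] (min_width=13, slack=4)
Line 4: ['river', 'I', 'from', 'dust'] (min_width=17, slack=0)
Line 5: ['of', 'brick', 'river'] (min_width=14, slack=3)
Line 6: ['green'] (min_width=5, slack=12)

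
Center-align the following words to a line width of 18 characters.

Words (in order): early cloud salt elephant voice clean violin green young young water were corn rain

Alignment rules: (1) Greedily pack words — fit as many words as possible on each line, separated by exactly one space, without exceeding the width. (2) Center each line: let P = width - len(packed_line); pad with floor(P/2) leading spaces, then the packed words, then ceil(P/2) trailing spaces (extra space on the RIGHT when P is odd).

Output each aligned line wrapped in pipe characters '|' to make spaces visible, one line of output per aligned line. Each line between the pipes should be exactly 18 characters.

Line 1: ['early', 'cloud', 'salt'] (min_width=16, slack=2)
Line 2: ['elephant', 'voice'] (min_width=14, slack=4)
Line 3: ['clean', 'violin', 'green'] (min_width=18, slack=0)
Line 4: ['young', 'young', 'water'] (min_width=17, slack=1)
Line 5: ['were', 'corn', 'rain'] (min_width=14, slack=4)

Answer: | early cloud salt |
|  elephant voice  |
|clean violin green|
|young young water |
|  were corn rain  |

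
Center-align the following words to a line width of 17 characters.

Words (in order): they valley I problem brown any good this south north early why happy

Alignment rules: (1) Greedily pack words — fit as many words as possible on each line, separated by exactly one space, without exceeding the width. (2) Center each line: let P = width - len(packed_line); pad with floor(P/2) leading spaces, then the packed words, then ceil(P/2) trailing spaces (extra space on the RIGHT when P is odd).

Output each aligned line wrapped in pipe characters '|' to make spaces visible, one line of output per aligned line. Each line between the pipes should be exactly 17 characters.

Answer: |  they valley I  |
|problem brown any|
| good this south |
| north early why |
|      happy      |

Derivation:
Line 1: ['they', 'valley', 'I'] (min_width=13, slack=4)
Line 2: ['problem', 'brown', 'any'] (min_width=17, slack=0)
Line 3: ['good', 'this', 'south'] (min_width=15, slack=2)
Line 4: ['north', 'early', 'why'] (min_width=15, slack=2)
Line 5: ['happy'] (min_width=5, slack=12)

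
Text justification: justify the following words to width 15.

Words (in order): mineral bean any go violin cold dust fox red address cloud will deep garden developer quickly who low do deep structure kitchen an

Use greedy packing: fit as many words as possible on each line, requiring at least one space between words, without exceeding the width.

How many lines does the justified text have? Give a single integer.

Answer: 11

Derivation:
Line 1: ['mineral', 'bean'] (min_width=12, slack=3)
Line 2: ['any', 'go', 'violin'] (min_width=13, slack=2)
Line 3: ['cold', 'dust', 'fox'] (min_width=13, slack=2)
Line 4: ['red', 'address'] (min_width=11, slack=4)
Line 5: ['cloud', 'will', 'deep'] (min_width=15, slack=0)
Line 6: ['garden'] (min_width=6, slack=9)
Line 7: ['developer'] (min_width=9, slack=6)
Line 8: ['quickly', 'who', 'low'] (min_width=15, slack=0)
Line 9: ['do', 'deep'] (min_width=7, slack=8)
Line 10: ['structure'] (min_width=9, slack=6)
Line 11: ['kitchen', 'an'] (min_width=10, slack=5)
Total lines: 11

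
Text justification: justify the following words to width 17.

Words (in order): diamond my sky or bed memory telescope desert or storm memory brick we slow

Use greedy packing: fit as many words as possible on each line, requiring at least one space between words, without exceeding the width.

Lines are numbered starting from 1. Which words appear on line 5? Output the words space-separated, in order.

Line 1: ['diamond', 'my', 'sky', 'or'] (min_width=17, slack=0)
Line 2: ['bed', 'memory'] (min_width=10, slack=7)
Line 3: ['telescope', 'desert'] (min_width=16, slack=1)
Line 4: ['or', 'storm', 'memory'] (min_width=15, slack=2)
Line 5: ['brick', 'we', 'slow'] (min_width=13, slack=4)

Answer: brick we slow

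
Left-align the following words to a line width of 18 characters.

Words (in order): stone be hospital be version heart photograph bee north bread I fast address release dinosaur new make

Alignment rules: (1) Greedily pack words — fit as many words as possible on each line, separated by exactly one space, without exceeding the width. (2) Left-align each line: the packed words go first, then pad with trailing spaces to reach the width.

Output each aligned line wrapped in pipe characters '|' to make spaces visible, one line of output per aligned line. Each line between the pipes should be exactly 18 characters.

Line 1: ['stone', 'be', 'hospital'] (min_width=17, slack=1)
Line 2: ['be', 'version', 'heart'] (min_width=16, slack=2)
Line 3: ['photograph', 'bee'] (min_width=14, slack=4)
Line 4: ['north', 'bread', 'I', 'fast'] (min_width=18, slack=0)
Line 5: ['address', 'release'] (min_width=15, slack=3)
Line 6: ['dinosaur', 'new', 'make'] (min_width=17, slack=1)

Answer: |stone be hospital |
|be version heart  |
|photograph bee    |
|north bread I fast|
|address release   |
|dinosaur new make |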